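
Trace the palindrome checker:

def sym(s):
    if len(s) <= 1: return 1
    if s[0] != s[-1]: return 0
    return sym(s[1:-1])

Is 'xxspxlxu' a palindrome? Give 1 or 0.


sym('xxspxlxu'): s[0]='x' != s[-1]='u' -> return 0
Result: 0 (not a palindrome)

0


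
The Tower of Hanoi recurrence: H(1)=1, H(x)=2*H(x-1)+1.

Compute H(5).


H(5) = 2 * H(4) + 1
H(4) = 2 * H(3) + 1
H(3) = 2 * H(2) + 1
H(2) = 2 * H(1) + 1
H(1) = 1  (base case)
H(2) = 2 * 1 + 1 = 3
H(3) = 2 * 3 + 1 = 7
H(4) = 2 * 7 + 1 = 15
H(5) = 2 * 15 + 1 = 31

31


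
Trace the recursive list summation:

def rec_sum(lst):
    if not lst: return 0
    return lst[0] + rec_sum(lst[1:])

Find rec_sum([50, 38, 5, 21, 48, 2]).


rec_sum([50, 38, 5, 21, 48, 2]) = 50 + rec_sum([38, 5, 21, 48, 2])
rec_sum([38, 5, 21, 48, 2]) = 38 + rec_sum([5, 21, 48, 2])
rec_sum([5, 21, 48, 2]) = 5 + rec_sum([21, 48, 2])
rec_sum([21, 48, 2]) = 21 + rec_sum([48, 2])
rec_sum([48, 2]) = 48 + rec_sum([2])
rec_sum([2]) = 2 + rec_sum([])
rec_sum([]) = 0  (base case)
Total: 50 + 38 + 5 + 21 + 48 + 2 + 0 = 164

164


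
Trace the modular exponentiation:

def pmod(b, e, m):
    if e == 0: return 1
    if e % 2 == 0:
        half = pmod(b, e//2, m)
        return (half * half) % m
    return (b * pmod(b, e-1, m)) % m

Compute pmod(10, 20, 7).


pmod(10, 20, 7): e is even, compute pmod(10, 10, 7)
  pmod(10, 10, 7): e is even, compute pmod(10, 5, 7)
    pmod(10, 5, 7): e is odd, compute pmod(10, 4, 7)
      pmod(10, 4, 7): e is even, compute pmod(10, 2, 7)
        pmod(10, 2, 7): e is even, compute pmod(10, 1, 7)
          pmod(10, 1, 7): e is odd, compute pmod(10, 0, 7)
          pmod(10, 0, 7) = 1
          (10 * 1) % 7 = 3
        half=3, (3*3) % 7 = 2
      half=2, (2*2) % 7 = 4
    (10 * 4) % 7 = 5
  half=5, (5*5) % 7 = 4
half=4, (4*4) % 7 = 2

2


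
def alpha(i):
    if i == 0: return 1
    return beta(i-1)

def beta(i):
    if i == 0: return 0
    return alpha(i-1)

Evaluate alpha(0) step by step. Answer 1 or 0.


alpha(0) = 1  (base case)
Result: 1

1


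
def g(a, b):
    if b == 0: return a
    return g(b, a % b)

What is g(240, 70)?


g(240, 70) = g(70, 30)
g(70, 30) = g(30, 10)
g(30, 10) = g(10, 0)
g(10, 0) = 10  (base case)

10


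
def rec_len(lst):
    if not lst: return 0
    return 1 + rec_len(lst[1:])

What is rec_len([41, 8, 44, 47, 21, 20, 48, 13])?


rec_len([41, 8, 44, 47, 21, 20, 48, 13]) = 1 + rec_len([8, 44, 47, 21, 20, 48, 13])
rec_len([8, 44, 47, 21, 20, 48, 13]) = 1 + rec_len([44, 47, 21, 20, 48, 13])
rec_len([44, 47, 21, 20, 48, 13]) = 1 + rec_len([47, 21, 20, 48, 13])
rec_len([47, 21, 20, 48, 13]) = 1 + rec_len([21, 20, 48, 13])
rec_len([21, 20, 48, 13]) = 1 + rec_len([20, 48, 13])
rec_len([20, 48, 13]) = 1 + rec_len([48, 13])
rec_len([48, 13]) = 1 + rec_len([13])
rec_len([13]) = 1 + rec_len([])
rec_len([]) = 0  (base case)
Unwinding: 1 + 1 + 1 + 1 + 1 + 1 + 1 + 1 + 0 = 8

8


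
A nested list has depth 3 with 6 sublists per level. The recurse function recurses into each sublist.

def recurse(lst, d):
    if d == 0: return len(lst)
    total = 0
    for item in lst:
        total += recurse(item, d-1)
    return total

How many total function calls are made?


At depth 0 (root): 1 call
At depth 1: each of 1 parents calls recurse on 6 children = 6 calls
At depth 2: each of 6 parents calls recurse on 6 children = 36 calls
At depth 3: each of 36 parents calls recurse on 6 children = 216 calls
Total: 1 + 6 + 36 + 216 = 259

259


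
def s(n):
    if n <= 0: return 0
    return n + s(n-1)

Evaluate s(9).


s(9)
= 9 + 8 + 7 + 6 + 5 + 4 + 3 + 2 + 1 + s(0)
= 9 + 8 + 7 + 6 + 5 + 4 + 3 + 2 + 1 + 0
= 45

45


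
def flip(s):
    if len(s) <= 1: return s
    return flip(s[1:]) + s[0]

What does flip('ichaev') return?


flip('ichaev') = flip('chaev') + 'i'
flip('chaev') = flip('haev') + 'c'
flip('haev') = flip('aev') + 'h'
flip('aev') = flip('ev') + 'a'
flip('ev') = flip('v') + 'e'
flip('v') = 'v'  (base case)
Concatenating: 'v' + 'e' + 'a' + 'h' + 'c' + 'i' = 'veahci'

veahci


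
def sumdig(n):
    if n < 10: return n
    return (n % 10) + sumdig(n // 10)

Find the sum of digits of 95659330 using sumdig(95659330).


sumdig(95659330) = 0 + sumdig(9565933)
sumdig(9565933) = 3 + sumdig(956593)
sumdig(956593) = 3 + sumdig(95659)
sumdig(95659) = 9 + sumdig(9565)
sumdig(9565) = 5 + sumdig(956)
sumdig(956) = 6 + sumdig(95)
sumdig(95) = 5 + sumdig(9)
sumdig(9) = 9  (base case)
Total: 0 + 3 + 3 + 9 + 5 + 6 + 5 + 9 = 40

40


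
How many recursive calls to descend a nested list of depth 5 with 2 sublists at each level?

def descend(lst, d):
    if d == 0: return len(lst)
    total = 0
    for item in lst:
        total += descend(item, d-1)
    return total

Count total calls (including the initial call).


At depth 0 (root): 1 call
At depth 1: each of 1 parents calls descend on 2 children = 2 calls
At depth 2: each of 2 parents calls descend on 2 children = 4 calls
At depth 3: each of 4 parents calls descend on 2 children = 8 calls
At depth 4: each of 8 parents calls descend on 2 children = 16 calls
At depth 5: each of 16 parents calls descend on 2 children = 32 calls
Total: 1 + 2 + 4 + 8 + 16 + 32 = 63

63


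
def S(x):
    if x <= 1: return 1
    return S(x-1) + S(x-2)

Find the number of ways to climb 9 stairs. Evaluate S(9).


Building up from base cases:
S(0) = 1
S(1) = 1
S(2) = S(1) + S(0) = 1 + 1 = 2
S(3) = S(2) + S(1) = 2 + 1 = 3
S(4) = S(3) + S(2) = 3 + 2 = 5
S(5) = S(4) + S(3) = 5 + 3 = 8
S(6) = S(5) + S(4) = 8 + 5 = 13
S(7) = S(6) + S(5) = 13 + 8 = 21
S(8) = S(7) + S(6) = 21 + 13 = 34
S(9) = S(8) + S(7) = 34 + 21 = 55

55


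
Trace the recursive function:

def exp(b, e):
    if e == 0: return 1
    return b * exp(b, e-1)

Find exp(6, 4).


exp(6, 4)
= 6 * exp(6, 3)
= 6 * 6 * exp(6, 2)
= 6 * 6 * 6 * exp(6, 1)
= 6 * 6 * 6 * 6 * exp(6, 0)
= 6 * 6 * 6 * 6 * 1
= 1296

1296


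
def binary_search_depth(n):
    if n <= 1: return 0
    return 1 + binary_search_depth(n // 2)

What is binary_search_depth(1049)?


1049 / 2 = 524
524 / 2 = 262
262 / 2 = 131
131 / 2 = 65
65 / 2 = 32
32 / 2 = 16
16 / 2 = 8
8 / 2 = 4
4 / 2 = 2
2 / 2 = 1
Reached 1 after 10 halvings

10


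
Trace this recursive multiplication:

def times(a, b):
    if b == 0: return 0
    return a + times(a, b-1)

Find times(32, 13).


times(32, 13) = 32 + times(32, 12)
times(32, 12) = 32 + times(32, 11)
times(32, 11) = 32 + times(32, 10)
times(32, 10) = 32 + times(32, 9)
times(32, 9) = 32 + times(32, 8)
times(32, 8) = 32 + times(32, 7)
times(32, 7) = 32 + times(32, 6)
times(32, 6) = 32 + times(32, 5)
times(32, 5) = 32 + times(32, 4)
times(32, 4) = 32 + times(32, 3)
times(32, 3) = 32 + times(32, 2)
times(32, 2) = 32 + times(32, 1)
times(32, 1) = 32 + times(32, 0)
times(32, 0) = 0  (base case)
Total: 32 + 32 + 32 + 32 + 32 + 32 + 32 + 32 + 32 + 32 + 32 + 32 + 32 + 0 = 416

416


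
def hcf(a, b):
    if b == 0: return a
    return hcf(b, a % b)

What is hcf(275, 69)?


hcf(275, 69) = hcf(69, 68)
hcf(69, 68) = hcf(68, 1)
hcf(68, 1) = hcf(1, 0)
hcf(1, 0) = 1  (base case)

1


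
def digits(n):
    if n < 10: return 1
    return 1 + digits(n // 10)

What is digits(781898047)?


digits(781898047) = 1 + digits(78189804)
digits(78189804) = 1 + digits(7818980)
digits(7818980) = 1 + digits(781898)
digits(781898) = 1 + digits(78189)
digits(78189) = 1 + digits(7818)
digits(7818) = 1 + digits(781)
digits(781) = 1 + digits(78)
digits(78) = 1 + digits(7)
digits(7) = 1  (base case: 7 < 10)
Unwinding: 1 + 1 + 1 + 1 + 1 + 1 + 1 + 1 + 1 = 9

9


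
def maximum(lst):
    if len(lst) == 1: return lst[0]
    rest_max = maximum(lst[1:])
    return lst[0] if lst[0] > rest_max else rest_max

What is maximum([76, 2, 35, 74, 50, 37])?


maximum([76, 2, 35, 74, 50, 37]): compare 76 with maximum([2, 35, 74, 50, 37])
maximum([2, 35, 74, 50, 37]): compare 2 with maximum([35, 74, 50, 37])
maximum([35, 74, 50, 37]): compare 35 with maximum([74, 50, 37])
maximum([74, 50, 37]): compare 74 with maximum([50, 37])
maximum([50, 37]): compare 50 with maximum([37])
maximum([37]) = 37  (base case)
Compare 50 with 37 -> 50
Compare 74 with 50 -> 74
Compare 35 with 74 -> 74
Compare 2 with 74 -> 74
Compare 76 with 74 -> 76

76


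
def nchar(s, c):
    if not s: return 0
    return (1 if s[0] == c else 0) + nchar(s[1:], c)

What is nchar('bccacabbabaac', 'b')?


s[0]='b' == 'b' -> 1
s[0]='c' != 'b' -> 0
s[0]='c' != 'b' -> 0
s[0]='a' != 'b' -> 0
s[0]='c' != 'b' -> 0
s[0]='a' != 'b' -> 0
s[0]='b' == 'b' -> 1
s[0]='b' == 'b' -> 1
s[0]='a' != 'b' -> 0
s[0]='b' == 'b' -> 1
s[0]='a' != 'b' -> 0
s[0]='a' != 'b' -> 0
s[0]='c' != 'b' -> 0
Sum: 1 + 0 + 0 + 0 + 0 + 0 + 1 + 1 + 0 + 1 + 0 + 0 + 0 = 4

4


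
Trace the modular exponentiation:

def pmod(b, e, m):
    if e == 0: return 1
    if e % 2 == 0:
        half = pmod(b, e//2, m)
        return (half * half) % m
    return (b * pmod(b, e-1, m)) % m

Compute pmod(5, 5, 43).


pmod(5, 5, 43): e is odd, compute pmod(5, 4, 43)
  pmod(5, 4, 43): e is even, compute pmod(5, 2, 43)
    pmod(5, 2, 43): e is even, compute pmod(5, 1, 43)
      pmod(5, 1, 43): e is odd, compute pmod(5, 0, 43)
        pmod(5, 0, 43) = 1
      (5 * 1) % 43 = 5
    half=5, (5*5) % 43 = 25
  half=25, (25*25) % 43 = 23
(5 * 23) % 43 = 29

29


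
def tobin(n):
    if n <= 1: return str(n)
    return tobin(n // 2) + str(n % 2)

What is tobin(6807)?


tobin(6807) = tobin(3403) + '1'
tobin(3403) = tobin(1701) + '1'
tobin(1701) = tobin(850) + '1'
tobin(850) = tobin(425) + '0'
tobin(425) = tobin(212) + '1'
tobin(212) = tobin(106) + '0'
tobin(106) = tobin(53) + '0'
tobin(53) = tobin(26) + '1'
tobin(26) = tobin(13) + '0'
tobin(13) = tobin(6) + '1'
tobin(6) = tobin(3) + '0'
tobin(3) = tobin(1) + '1'
tobin(1) = '1'  (base case)
Concatenating: '1' + '1' + '0' + '1' + '0' + '1' + '0' + '0' + '1' + '0' + '1' + '1' + '1' = '1101010010111'

1101010010111


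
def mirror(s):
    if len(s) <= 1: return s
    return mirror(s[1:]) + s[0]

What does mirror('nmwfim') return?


mirror('nmwfim') = mirror('mwfim') + 'n'
mirror('mwfim') = mirror('wfim') + 'm'
mirror('wfim') = mirror('fim') + 'w'
mirror('fim') = mirror('im') + 'f'
mirror('im') = mirror('m') + 'i'
mirror('m') = 'm'  (base case)
Concatenating: 'm' + 'i' + 'f' + 'w' + 'm' + 'n' = 'mifwmn'

mifwmn


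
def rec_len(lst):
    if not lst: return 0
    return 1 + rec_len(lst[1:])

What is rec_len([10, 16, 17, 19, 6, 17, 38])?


rec_len([10, 16, 17, 19, 6, 17, 38]) = 1 + rec_len([16, 17, 19, 6, 17, 38])
rec_len([16, 17, 19, 6, 17, 38]) = 1 + rec_len([17, 19, 6, 17, 38])
rec_len([17, 19, 6, 17, 38]) = 1 + rec_len([19, 6, 17, 38])
rec_len([19, 6, 17, 38]) = 1 + rec_len([6, 17, 38])
rec_len([6, 17, 38]) = 1 + rec_len([17, 38])
rec_len([17, 38]) = 1 + rec_len([38])
rec_len([38]) = 1 + rec_len([])
rec_len([]) = 0  (base case)
Unwinding: 1 + 1 + 1 + 1 + 1 + 1 + 1 + 0 = 7

7


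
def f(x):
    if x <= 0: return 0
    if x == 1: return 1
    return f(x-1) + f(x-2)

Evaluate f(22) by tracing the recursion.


Computing f(22) bottom-up:
f(0) = 0
f(1) = 1
f(2) = f(1) + f(0) = 1 + 0 = 1
f(3) = f(2) + f(1) = 1 + 1 = 2
f(4) = f(3) + f(2) = 2 + 1 = 3
f(5) = f(4) + f(3) = 3 + 2 = 5
f(6) = f(5) + f(4) = 5 + 3 = 8
f(7) = f(6) + f(5) = 8 + 5 = 13
f(8) = f(7) + f(6) = 13 + 8 = 21
f(9) = f(8) + f(7) = 21 + 13 = 34
f(10) = f(9) + f(8) = 34 + 21 = 55
f(11) = f(10) + f(9) = 55 + 34 = 89
f(12) = f(11) + f(10) = 89 + 55 = 144
f(13) = f(12) + f(11) = 144 + 89 = 233
f(14) = f(13) + f(12) = 233 + 144 = 377
f(15) = f(14) + f(13) = 377 + 233 = 610
f(16) = f(15) + f(14) = 610 + 377 = 987
f(17) = f(16) + f(15) = 987 + 610 = 1597
f(18) = f(17) + f(16) = 1597 + 987 = 2584
f(19) = f(18) + f(17) = 2584 + 1597 = 4181
f(20) = f(19) + f(18) = 4181 + 2584 = 6765
f(21) = f(20) + f(19) = 6765 + 4181 = 10946
f(22) = f(21) + f(20) = 10946 + 6765 = 17711

17711


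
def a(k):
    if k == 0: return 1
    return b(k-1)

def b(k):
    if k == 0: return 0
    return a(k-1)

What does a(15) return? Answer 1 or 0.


a(15) = b(14)
b(14) = a(13)
a(13) = b(12)
b(12) = a(11)
a(11) = b(10)
b(10) = a(9)
a(9) = b(8)
b(8) = a(7)
a(7) = b(6)
b(6) = a(5)
a(5) = b(4)
b(4) = a(3)
a(3) = b(2)
b(2) = a(1)
a(1) = b(0)
b(0) = 0  (base case)
Result: 0

0


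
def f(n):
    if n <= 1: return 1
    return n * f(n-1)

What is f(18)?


f(18)
= 18 * f(17)
= 18 * 17 * f(16)
= 18 * 17 * 16 * f(15)
= 18 * 17 * 16 * 15 * f(14)
= 18 * 17 * 16 * 15 * 14 * f(13)
= 18 * 17 * 16 * 15 * 14 * 13 * f(12)
= 18 * 17 * 16 * 15 * 14 * 13 * 12 * f(11)
= 18 * 17 * 16 * 15 * 14 * 13 * 12 * 11 * f(10)
= 18 * 17 * 16 * 15 * 14 * 13 * 12 * 11 * 10 * f(9)
= 18 * 17 * 16 * 15 * 14 * 13 * 12 * 11 * 10 * 9 * f(8)
= 18 * 17 * 16 * 15 * 14 * 13 * 12 * 11 * 10 * 9 * 8 * f(7)
= 18 * 17 * 16 * 15 * 14 * 13 * 12 * 11 * 10 * 9 * 8 * 7 * f(6)
= 18 * 17 * 16 * 15 * 14 * 13 * 12 * 11 * 10 * 9 * 8 * 7 * 6 * f(5)
= 18 * 17 * 16 * 15 * 14 * 13 * 12 * 11 * 10 * 9 * 8 * 7 * 6 * 5 * f(4)
= 18 * 17 * 16 * 15 * 14 * 13 * 12 * 11 * 10 * 9 * 8 * 7 * 6 * 5 * 4 * f(3)
= 18 * 17 * 16 * 15 * 14 * 13 * 12 * 11 * 10 * 9 * 8 * 7 * 6 * 5 * 4 * 3 * f(2)
= 18 * 17 * 16 * 15 * 14 * 13 * 12 * 11 * 10 * 9 * 8 * 7 * 6 * 5 * 4 * 3 * 2 * f(1)
= 18 * 17 * 16 * 15 * 14 * 13 * 12 * 11 * 10 * 9 * 8 * 7 * 6 * 5 * 4 * 3 * 2 * 1
= 6402373705728000

6402373705728000


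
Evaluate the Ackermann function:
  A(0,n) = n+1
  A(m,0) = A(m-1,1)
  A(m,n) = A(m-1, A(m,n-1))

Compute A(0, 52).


A(0, 52) = 53
Result: A(0, 52) = 53

53


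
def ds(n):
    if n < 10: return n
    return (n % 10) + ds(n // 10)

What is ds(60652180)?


ds(60652180) = 0 + ds(6065218)
ds(6065218) = 8 + ds(606521)
ds(606521) = 1 + ds(60652)
ds(60652) = 2 + ds(6065)
ds(6065) = 5 + ds(606)
ds(606) = 6 + ds(60)
ds(60) = 0 + ds(6)
ds(6) = 6  (base case)
Total: 0 + 8 + 1 + 2 + 5 + 6 + 0 + 6 = 28

28


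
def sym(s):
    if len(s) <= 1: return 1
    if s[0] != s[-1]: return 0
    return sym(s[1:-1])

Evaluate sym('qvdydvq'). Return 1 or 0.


sym('qvdydvq'): s[0]='q' == s[-1]='q' -> check sym('vdydv')
sym('vdydv'): s[0]='v' == s[-1]='v' -> check sym('dyd')
sym('dyd'): s[0]='d' == s[-1]='d' -> check sym('y')
sym('y'): len <= 1 -> return 1  (base case)
Result: 1 (palindrome)

1


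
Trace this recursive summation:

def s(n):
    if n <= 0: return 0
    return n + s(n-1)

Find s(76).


s(76)
= 76 + 75 + 74 + 73 + 72 + 71 + 70 + 69 + 68 + 67 + 66 + 65 + 64 + 63 + 62 + 61 + 60 + 59 + 58 + 57 + 56 + 55 + 54 + 53 + 52 + 51 + 50 + 49 + 48 + 47 + 46 + 45 + 44 + 43 + 42 + 41 + 40 + 39 + 38 + 37 + 36 + 35 + 34 + 33 + 32 + 31 + 30 + 29 + 28 + 27 + 26 + 25 + 24 + 23 + 22 + 21 + 20 + 19 + 18 + 17 + 16 + 15 + 14 + 13 + 12 + 11 + 10 + 9 + 8 + 7 + 6 + 5 + 4 + 3 + 2 + 1 + s(0)
= 76 + 75 + 74 + 73 + 72 + 71 + 70 + 69 + 68 + 67 + 66 + 65 + 64 + 63 + 62 + 61 + 60 + 59 + 58 + 57 + 56 + 55 + 54 + 53 + 52 + 51 + 50 + 49 + 48 + 47 + 46 + 45 + 44 + 43 + 42 + 41 + 40 + 39 + 38 + 37 + 36 + 35 + 34 + 33 + 32 + 31 + 30 + 29 + 28 + 27 + 26 + 25 + 24 + 23 + 22 + 21 + 20 + 19 + 18 + 17 + 16 + 15 + 14 + 13 + 12 + 11 + 10 + 9 + 8 + 7 + 6 + 5 + 4 + 3 + 2 + 1 + 0
= 2926

2926


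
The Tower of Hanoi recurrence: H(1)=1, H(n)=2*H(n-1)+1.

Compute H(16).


H(16) = 2 * H(15) + 1
H(15) = 2 * H(14) + 1
H(14) = 2 * H(13) + 1
H(13) = 2 * H(12) + 1
H(12) = 2 * H(11) + 1
H(11) = 2 * H(10) + 1
H(10) = 2 * H(9) + 1
H(9) = 2 * H(8) + 1
H(8) = 2 * H(7) + 1
H(7) = 2 * H(6) + 1
H(6) = 2 * H(5) + 1
H(5) = 2 * H(4) + 1
H(4) = 2 * H(3) + 1
H(3) = 2 * H(2) + 1
H(2) = 2 * H(1) + 1
H(1) = 1  (base case)
H(2) = 2 * 1 + 1 = 3
H(3) = 2 * 3 + 1 = 7
H(4) = 2 * 7 + 1 = 15
H(5) = 2 * 15 + 1 = 31
H(6) = 2 * 31 + 1 = 63
H(7) = 2 * 63 + 1 = 127
H(8) = 2 * 127 + 1 = 255
H(9) = 2 * 255 + 1 = 511
H(10) = 2 * 511 + 1 = 1023
H(11) = 2 * 1023 + 1 = 2047
H(12) = 2 * 2047 + 1 = 4095
H(13) = 2 * 4095 + 1 = 8191
H(14) = 2 * 8191 + 1 = 16383
H(15) = 2 * 16383 + 1 = 32767
H(16) = 2 * 32767 + 1 = 65535

65535


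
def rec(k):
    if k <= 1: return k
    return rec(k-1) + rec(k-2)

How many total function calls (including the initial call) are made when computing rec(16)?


Let C(n) = total calls for rec(n)
C(0) = 1, C(1) = 1
C(2) = 1 + C(1) + C(0) = 1 + 1 + 1 = 3
C(3) = 1 + C(2) + C(1) = 1 + 3 + 1 = 5
C(4) = 1 + C(3) + C(2) = 1 + 5 + 3 = 9
C(5) = 1 + C(4) + C(3) = 1 + 9 + 5 = 15
C(6) = 1 + C(5) + C(4) = 1 + 15 + 9 = 25
C(7) = 1 + C(6) + C(5) = 1 + 25 + 15 = 41
C(8) = 1 + C(7) + C(6) = 1 + 41 + 25 = 67
C(9) = 1 + C(8) + C(7) = 1 + 67 + 41 = 109
C(10) = 1 + C(9) + C(8) = 1 + 109 + 67 = 177
C(11) = 1 + C(10) + C(9) = 1 + 177 + 109 = 287
C(12) = 1 + C(11) + C(10) = 1 + 287 + 177 = 465
C(13) = 1 + C(12) + C(11) = 1 + 465 + 287 = 753
C(14) = 1 + C(13) + C(12) = 1 + 753 + 465 = 1219
C(15) = 1 + C(14) + C(13) = 1 + 1219 + 753 = 1973
C(16) = 1 + C(15) + C(14) = 1 + 1973 + 1219 = 3193

3193


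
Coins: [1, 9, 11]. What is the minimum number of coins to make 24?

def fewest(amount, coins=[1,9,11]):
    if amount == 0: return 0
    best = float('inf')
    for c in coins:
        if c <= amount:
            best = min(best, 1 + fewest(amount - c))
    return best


Building up with DP:
fewest(0) = 0
fewest(1) = min(1+fewest(0)=1+0=1) = 1
fewest(2) = min(1+fewest(1)=1+1=2) = 2
fewest(3) = min(1+fewest(2)=1+2=3) = 3
fewest(4) = min(1+fewest(3)=1+3=4) = 4
fewest(5) = min(1+fewest(4)=1+4=5) = 5
fewest(6) = min(1+fewest(5)=1+5=6) = 6
fewest(7) = min(1+fewest(6)=1+6=7) = 7
fewest(8) = min(1+fewest(7)=1+7=8) = 8
fewest(9) = min(1+fewest(8)=1+8=9, 1+fewest(0)=1+0=1) = 1
fewest(10) = min(1+fewest(9)=1+1=2, 1+fewest(1)=1+1=2) = 2
fewest(11) = min(1+fewest(10)=1+2=3, 1+fewest(2)=1+2=3, 1+fewest(0)=1+0=1) = 1
fewest(12) = min(1+fewest(11)=1+1=2, 1+fewest(3)=1+3=4, 1+fewest(1)=1+1=2) = 2
fewest(13) = min(1+fewest(12)=1+2=3, 1+fewest(4)=1+4=5, 1+fewest(2)=1+2=3) = 3
fewest(14) = min(1+fewest(13)=1+3=4, 1+fewest(5)=1+5=6, 1+fewest(3)=1+3=4) = 4
fewest(15) = min(1+fewest(14)=1+4=5, 1+fewest(6)=1+6=7, 1+fewest(4)=1+4=5) = 5
fewest(16) = min(1+fewest(15)=1+5=6, 1+fewest(7)=1+7=8, 1+fewest(5)=1+5=6) = 6
fewest(17) = min(1+fewest(16)=1+6=7, 1+fewest(8)=1+8=9, 1+fewest(6)=1+6=7) = 7
fewest(18) = min(1+fewest(17)=1+7=8, 1+fewest(9)=1+1=2, 1+fewest(7)=1+7=8) = 2
fewest(19) = min(1+fewest(18)=1+2=3, 1+fewest(10)=1+2=3, 1+fewest(8)=1+8=9) = 3
fewest(20) = min(1+fewest(19)=1+3=4, 1+fewest(11)=1+1=2, 1+fewest(9)=1+1=2) = 2
fewest(21) = min(1+fewest(20)=1+2=3, 1+fewest(12)=1+2=3, 1+fewest(10)=1+2=3) = 3
fewest(22) = min(1+fewest(21)=1+3=4, 1+fewest(13)=1+3=4, 1+fewest(11)=1+1=2) = 2
fewest(23) = min(1+fewest(22)=1+2=3, 1+fewest(14)=1+4=5, 1+fewest(12)=1+2=3) = 3
fewest(24) = min(1+fewest(23)=1+3=4, 1+fewest(15)=1+5=6, 1+fewest(13)=1+3=4) = 4

4


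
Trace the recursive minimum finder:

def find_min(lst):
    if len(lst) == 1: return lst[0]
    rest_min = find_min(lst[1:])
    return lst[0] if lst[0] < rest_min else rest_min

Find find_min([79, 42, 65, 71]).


find_min([79, 42, 65, 71]): compare 79 with find_min([42, 65, 71])
find_min([42, 65, 71]): compare 42 with find_min([65, 71])
find_min([65, 71]): compare 65 with find_min([71])
find_min([71]) = 71  (base case)
Compare 65 with 71 -> 65
Compare 42 with 65 -> 42
Compare 79 with 42 -> 42

42


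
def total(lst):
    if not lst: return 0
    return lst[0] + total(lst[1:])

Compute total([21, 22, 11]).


total([21, 22, 11]) = 21 + total([22, 11])
total([22, 11]) = 22 + total([11])
total([11]) = 11 + total([])
total([]) = 0  (base case)
Total: 21 + 22 + 11 + 0 = 54

54


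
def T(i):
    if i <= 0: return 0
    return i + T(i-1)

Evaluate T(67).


T(67)
= 67 + 66 + 65 + 64 + 63 + 62 + 61 + 60 + 59 + 58 + 57 + 56 + 55 + 54 + 53 + 52 + 51 + 50 + 49 + 48 + 47 + 46 + 45 + 44 + 43 + 42 + 41 + 40 + 39 + 38 + 37 + 36 + 35 + 34 + 33 + 32 + 31 + 30 + 29 + 28 + 27 + 26 + 25 + 24 + 23 + 22 + 21 + 20 + 19 + 18 + 17 + 16 + 15 + 14 + 13 + 12 + 11 + 10 + 9 + 8 + 7 + 6 + 5 + 4 + 3 + 2 + 1 + T(0)
= 67 + 66 + 65 + 64 + 63 + 62 + 61 + 60 + 59 + 58 + 57 + 56 + 55 + 54 + 53 + 52 + 51 + 50 + 49 + 48 + 47 + 46 + 45 + 44 + 43 + 42 + 41 + 40 + 39 + 38 + 37 + 36 + 35 + 34 + 33 + 32 + 31 + 30 + 29 + 28 + 27 + 26 + 25 + 24 + 23 + 22 + 21 + 20 + 19 + 18 + 17 + 16 + 15 + 14 + 13 + 12 + 11 + 10 + 9 + 8 + 7 + 6 + 5 + 4 + 3 + 2 + 1 + 0
= 2278

2278


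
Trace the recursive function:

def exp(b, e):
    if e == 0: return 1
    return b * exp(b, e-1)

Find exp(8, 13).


exp(8, 13)
= 8 * exp(8, 12)
= 8 * 8 * exp(8, 11)
= 8 * 8 * 8 * exp(8, 10)
= 8 * 8 * 8 * 8 * exp(8, 9)
= 8 * 8 * 8 * 8 * 8 * exp(8, 8)
= 8 * 8 * 8 * 8 * 8 * 8 * exp(8, 7)
= 8 * 8 * 8 * 8 * 8 * 8 * 8 * exp(8, 6)
= 8 * 8 * 8 * 8 * 8 * 8 * 8 * 8 * exp(8, 5)
= 8 * 8 * 8 * 8 * 8 * 8 * 8 * 8 * 8 * exp(8, 4)
= 8 * 8 * 8 * 8 * 8 * 8 * 8 * 8 * 8 * 8 * exp(8, 3)
= 8 * 8 * 8 * 8 * 8 * 8 * 8 * 8 * 8 * 8 * 8 * exp(8, 2)
= 8 * 8 * 8 * 8 * 8 * 8 * 8 * 8 * 8 * 8 * 8 * 8 * exp(8, 1)
= 8 * 8 * 8 * 8 * 8 * 8 * 8 * 8 * 8 * 8 * 8 * 8 * 8 * exp(8, 0)
= 8 * 8 * 8 * 8 * 8 * 8 * 8 * 8 * 8 * 8 * 8 * 8 * 8 * 1
= 549755813888

549755813888


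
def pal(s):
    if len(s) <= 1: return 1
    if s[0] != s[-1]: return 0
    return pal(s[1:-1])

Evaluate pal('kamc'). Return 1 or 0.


pal('kamc'): s[0]='k' != s[-1]='c' -> return 0
Result: 0 (not a palindrome)

0


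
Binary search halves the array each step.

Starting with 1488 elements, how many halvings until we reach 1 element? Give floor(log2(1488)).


1488 / 2 = 744
744 / 2 = 372
372 / 2 = 186
186 / 2 = 93
93 / 2 = 46
46 / 2 = 23
23 / 2 = 11
11 / 2 = 5
5 / 2 = 2
2 / 2 = 1
Reached 1 after 10 halvings

10


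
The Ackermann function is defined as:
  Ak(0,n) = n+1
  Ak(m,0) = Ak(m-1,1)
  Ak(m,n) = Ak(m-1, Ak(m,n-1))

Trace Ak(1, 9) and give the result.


Ak(1, 9) = Ak(0, Ak(1, 8))
  Ak(1, 8) = Ak(0, Ak(1, 7))
    Ak(1, 7) = Ak(0, Ak(1, 6))
      Ak(1, 6) = Ak(0, Ak(1, 5))
        Ak(1, 5) = Ak(0, Ak(1, 4))
          Ak(1, 4) = Ak(0, Ak(1, 3))
          Ak(1, 3) = Ak(0, Ak(1, 2))
          Ak(1, 2) = Ak(0, Ak(1, 1))
          Ak(1, 1) = Ak(0, Ak(1, 0))
          Ak(1, 0) = Ak(0, 1)
          Ak(0, 1) = 2
            = Ak(0, 2)
          Ak(0, 2) = 3
            = Ak(0, 3)
          Ak(0, 3) = 4
            = Ak(0, 4)
          Ak(0, 4) = 5
            = Ak(0, 5)
          Ak(0, 5) = 6
          = Ak(0, 6)
          Ak(0, 6) = 7
        = Ak(0, 7)
        Ak(0, 7) = 8
      = Ak(0, 8)
      Ak(0, 8) = 9
... (trace truncated)
Result: Ak(1, 9) = 11

11


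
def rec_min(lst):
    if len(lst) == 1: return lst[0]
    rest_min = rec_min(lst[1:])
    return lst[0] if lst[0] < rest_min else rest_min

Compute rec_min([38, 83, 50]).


rec_min([38, 83, 50]): compare 38 with rec_min([83, 50])
rec_min([83, 50]): compare 83 with rec_min([50])
rec_min([50]) = 50  (base case)
Compare 83 with 50 -> 50
Compare 38 with 50 -> 38

38


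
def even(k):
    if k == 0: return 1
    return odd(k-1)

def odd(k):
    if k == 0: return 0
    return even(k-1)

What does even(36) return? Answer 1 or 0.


even(36) = odd(35)
odd(35) = even(34)
even(34) = odd(33)
odd(33) = even(32)
even(32) = odd(31)
odd(31) = even(30)
even(30) = odd(29)
odd(29) = even(28)
even(28) = odd(27)
odd(27) = even(26)
even(26) = odd(25)
odd(25) = even(24)
even(24) = odd(23)
odd(23) = even(22)
even(22) = odd(21)
odd(21) = even(20)
even(20) = odd(19)
odd(19) = even(18)
even(18) = odd(17)
odd(17) = even(16)
even(16) = odd(15)
odd(15) = even(14)
even(14) = odd(13)
odd(13) = even(12)
even(12) = odd(11)
odd(11) = even(10)
even(10) = odd(9)
odd(9) = even(8)
even(8) = odd(7)
odd(7) = even(6)
even(6) = odd(5)
odd(5) = even(4)
even(4) = odd(3)
odd(3) = even(2)
even(2) = odd(1)
odd(1) = even(0)
even(0) = 1  (base case)
Result: 1

1


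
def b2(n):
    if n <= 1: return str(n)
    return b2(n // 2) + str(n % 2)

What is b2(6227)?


b2(6227) = b2(3113) + '1'
b2(3113) = b2(1556) + '1'
b2(1556) = b2(778) + '0'
b2(778) = b2(389) + '0'
b2(389) = b2(194) + '1'
b2(194) = b2(97) + '0'
b2(97) = b2(48) + '1'
b2(48) = b2(24) + '0'
b2(24) = b2(12) + '0'
b2(12) = b2(6) + '0'
b2(6) = b2(3) + '0'
b2(3) = b2(1) + '1'
b2(1) = '1'  (base case)
Concatenating: '1' + '1' + '0' + '0' + '0' + '0' + '1' + '0' + '1' + '0' + '0' + '1' + '1' = '1100001010011'

1100001010011


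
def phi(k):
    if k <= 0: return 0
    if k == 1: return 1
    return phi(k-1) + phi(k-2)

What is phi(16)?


Computing phi(16) bottom-up:
phi(0) = 0
phi(1) = 1
phi(2) = phi(1) + phi(0) = 1 + 0 = 1
phi(3) = phi(2) + phi(1) = 1 + 1 = 2
phi(4) = phi(3) + phi(2) = 2 + 1 = 3
phi(5) = phi(4) + phi(3) = 3 + 2 = 5
phi(6) = phi(5) + phi(4) = 5 + 3 = 8
phi(7) = phi(6) + phi(5) = 8 + 5 = 13
phi(8) = phi(7) + phi(6) = 13 + 8 = 21
phi(9) = phi(8) + phi(7) = 21 + 13 = 34
phi(10) = phi(9) + phi(8) = 34 + 21 = 55
phi(11) = phi(10) + phi(9) = 55 + 34 = 89
phi(12) = phi(11) + phi(10) = 89 + 55 = 144
phi(13) = phi(12) + phi(11) = 144 + 89 = 233
phi(14) = phi(13) + phi(12) = 233 + 144 = 377
phi(15) = phi(14) + phi(13) = 377 + 233 = 610
phi(16) = phi(15) + phi(14) = 610 + 377 = 987

987


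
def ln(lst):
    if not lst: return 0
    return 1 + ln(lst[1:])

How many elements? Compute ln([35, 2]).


ln([35, 2]) = 1 + ln([2])
ln([2]) = 1 + ln([])
ln([]) = 0  (base case)
Unwinding: 1 + 1 + 0 = 2

2


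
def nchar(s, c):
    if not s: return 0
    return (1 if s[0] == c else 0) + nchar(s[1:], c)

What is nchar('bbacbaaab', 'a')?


s[0]='b' != 'a' -> 0
s[0]='b' != 'a' -> 0
s[0]='a' == 'a' -> 1
s[0]='c' != 'a' -> 0
s[0]='b' != 'a' -> 0
s[0]='a' == 'a' -> 1
s[0]='a' == 'a' -> 1
s[0]='a' == 'a' -> 1
s[0]='b' != 'a' -> 0
Sum: 0 + 0 + 1 + 0 + 0 + 1 + 1 + 1 + 0 = 4

4


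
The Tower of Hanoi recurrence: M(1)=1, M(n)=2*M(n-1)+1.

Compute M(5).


M(5) = 2 * M(4) + 1
M(4) = 2 * M(3) + 1
M(3) = 2 * M(2) + 1
M(2) = 2 * M(1) + 1
M(1) = 1  (base case)
M(2) = 2 * 1 + 1 = 3
M(3) = 2 * 3 + 1 = 7
M(4) = 2 * 7 + 1 = 15
M(5) = 2 * 15 + 1 = 31

31


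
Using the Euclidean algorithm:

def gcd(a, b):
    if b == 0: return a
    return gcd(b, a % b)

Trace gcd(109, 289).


gcd(109, 289) = gcd(289, 109)
gcd(289, 109) = gcd(109, 71)
gcd(109, 71) = gcd(71, 38)
gcd(71, 38) = gcd(38, 33)
gcd(38, 33) = gcd(33, 5)
gcd(33, 5) = gcd(5, 3)
gcd(5, 3) = gcd(3, 2)
gcd(3, 2) = gcd(2, 1)
gcd(2, 1) = gcd(1, 0)
gcd(1, 0) = 1  (base case)

1


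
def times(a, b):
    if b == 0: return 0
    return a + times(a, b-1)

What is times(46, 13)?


times(46, 13) = 46 + times(46, 12)
times(46, 12) = 46 + times(46, 11)
times(46, 11) = 46 + times(46, 10)
times(46, 10) = 46 + times(46, 9)
times(46, 9) = 46 + times(46, 8)
times(46, 8) = 46 + times(46, 7)
times(46, 7) = 46 + times(46, 6)
times(46, 6) = 46 + times(46, 5)
times(46, 5) = 46 + times(46, 4)
times(46, 4) = 46 + times(46, 3)
times(46, 3) = 46 + times(46, 2)
times(46, 2) = 46 + times(46, 1)
times(46, 1) = 46 + times(46, 0)
times(46, 0) = 0  (base case)
Total: 46 + 46 + 46 + 46 + 46 + 46 + 46 + 46 + 46 + 46 + 46 + 46 + 46 + 0 = 598

598


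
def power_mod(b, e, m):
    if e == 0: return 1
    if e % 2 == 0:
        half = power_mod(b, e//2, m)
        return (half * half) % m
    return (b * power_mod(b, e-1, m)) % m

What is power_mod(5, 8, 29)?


power_mod(5, 8, 29): e is even, compute power_mod(5, 4, 29)
  power_mod(5, 4, 29): e is even, compute power_mod(5, 2, 29)
    power_mod(5, 2, 29): e is even, compute power_mod(5, 1, 29)
      power_mod(5, 1, 29): e is odd, compute power_mod(5, 0, 29)
        power_mod(5, 0, 29) = 1
      (5 * 1) % 29 = 5
    half=5, (5*5) % 29 = 25
  half=25, (25*25) % 29 = 16
half=16, (16*16) % 29 = 24

24


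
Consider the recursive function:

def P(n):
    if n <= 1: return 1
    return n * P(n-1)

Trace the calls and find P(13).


P(13)
= 13 * P(12)
= 13 * 12 * P(11)
= 13 * 12 * 11 * P(10)
= 13 * 12 * 11 * 10 * P(9)
= 13 * 12 * 11 * 10 * 9 * P(8)
= 13 * 12 * 11 * 10 * 9 * 8 * P(7)
= 13 * 12 * 11 * 10 * 9 * 8 * 7 * P(6)
= 13 * 12 * 11 * 10 * 9 * 8 * 7 * 6 * P(5)
= 13 * 12 * 11 * 10 * 9 * 8 * 7 * 6 * 5 * P(4)
= 13 * 12 * 11 * 10 * 9 * 8 * 7 * 6 * 5 * 4 * P(3)
= 13 * 12 * 11 * 10 * 9 * 8 * 7 * 6 * 5 * 4 * 3 * P(2)
= 13 * 12 * 11 * 10 * 9 * 8 * 7 * 6 * 5 * 4 * 3 * 2 * P(1)
= 13 * 12 * 11 * 10 * 9 * 8 * 7 * 6 * 5 * 4 * 3 * 2 * 1
= 6227020800

6227020800


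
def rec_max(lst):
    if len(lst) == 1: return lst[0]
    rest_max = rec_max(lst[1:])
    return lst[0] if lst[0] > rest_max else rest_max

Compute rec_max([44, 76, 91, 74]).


rec_max([44, 76, 91, 74]): compare 44 with rec_max([76, 91, 74])
rec_max([76, 91, 74]): compare 76 with rec_max([91, 74])
rec_max([91, 74]): compare 91 with rec_max([74])
rec_max([74]) = 74  (base case)
Compare 91 with 74 -> 91
Compare 76 with 91 -> 91
Compare 44 with 91 -> 91

91


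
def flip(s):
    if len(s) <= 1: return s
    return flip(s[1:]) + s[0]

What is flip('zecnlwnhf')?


flip('zecnlwnhf') = flip('ecnlwnhf') + 'z'
flip('ecnlwnhf') = flip('cnlwnhf') + 'e'
flip('cnlwnhf') = flip('nlwnhf') + 'c'
flip('nlwnhf') = flip('lwnhf') + 'n'
flip('lwnhf') = flip('wnhf') + 'l'
flip('wnhf') = flip('nhf') + 'w'
flip('nhf') = flip('hf') + 'n'
flip('hf') = flip('f') + 'h'
flip('f') = 'f'  (base case)
Concatenating: 'f' + 'h' + 'n' + 'w' + 'l' + 'n' + 'c' + 'e' + 'z' = 'fhnwlncez'

fhnwlncez


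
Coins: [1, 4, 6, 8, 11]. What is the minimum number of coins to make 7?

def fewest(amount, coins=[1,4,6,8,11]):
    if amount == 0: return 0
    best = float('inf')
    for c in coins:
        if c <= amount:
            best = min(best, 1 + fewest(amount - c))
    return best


Building up with DP:
fewest(0) = 0
fewest(1) = min(1+fewest(0)=1+0=1) = 1
fewest(2) = min(1+fewest(1)=1+1=2) = 2
fewest(3) = min(1+fewest(2)=1+2=3) = 3
fewest(4) = min(1+fewest(3)=1+3=4, 1+fewest(0)=1+0=1) = 1
fewest(5) = min(1+fewest(4)=1+1=2, 1+fewest(1)=1+1=2) = 2
fewest(6) = min(1+fewest(5)=1+2=3, 1+fewest(2)=1+2=3, 1+fewest(0)=1+0=1) = 1
fewest(7) = min(1+fewest(6)=1+1=2, 1+fewest(3)=1+3=4, 1+fewest(1)=1+1=2) = 2

2


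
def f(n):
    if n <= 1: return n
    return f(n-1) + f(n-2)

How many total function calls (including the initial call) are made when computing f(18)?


Let C(n) = total calls for f(n)
C(0) = 1, C(1) = 1
C(2) = 1 + C(1) + C(0) = 1 + 1 + 1 = 3
C(3) = 1 + C(2) + C(1) = 1 + 3 + 1 = 5
C(4) = 1 + C(3) + C(2) = 1 + 5 + 3 = 9
C(5) = 1 + C(4) + C(3) = 1 + 9 + 5 = 15
C(6) = 1 + C(5) + C(4) = 1 + 15 + 9 = 25
C(7) = 1 + C(6) + C(5) = 1 + 25 + 15 = 41
C(8) = 1 + C(7) + C(6) = 1 + 41 + 25 = 67
C(9) = 1 + C(8) + C(7) = 1 + 67 + 41 = 109
C(10) = 1 + C(9) + C(8) = 1 + 109 + 67 = 177
C(11) = 1 + C(10) + C(9) = 1 + 177 + 109 = 287
C(12) = 1 + C(11) + C(10) = 1 + 287 + 177 = 465
C(13) = 1 + C(12) + C(11) = 1 + 465 + 287 = 753
C(14) = 1 + C(13) + C(12) = 1 + 753 + 465 = 1219
C(15) = 1 + C(14) + C(13) = 1 + 1219 + 753 = 1973
C(16) = 1 + C(15) + C(14) = 1 + 1973 + 1219 = 3193
C(17) = 1 + C(16) + C(15) = 1 + 3193 + 1973 = 5167
C(18) = 1 + C(17) + C(16) = 1 + 5167 + 3193 = 8361

8361


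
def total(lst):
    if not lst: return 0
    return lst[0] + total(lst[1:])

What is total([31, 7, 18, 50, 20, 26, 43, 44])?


total([31, 7, 18, 50, 20, 26, 43, 44]) = 31 + total([7, 18, 50, 20, 26, 43, 44])
total([7, 18, 50, 20, 26, 43, 44]) = 7 + total([18, 50, 20, 26, 43, 44])
total([18, 50, 20, 26, 43, 44]) = 18 + total([50, 20, 26, 43, 44])
total([50, 20, 26, 43, 44]) = 50 + total([20, 26, 43, 44])
total([20, 26, 43, 44]) = 20 + total([26, 43, 44])
total([26, 43, 44]) = 26 + total([43, 44])
total([43, 44]) = 43 + total([44])
total([44]) = 44 + total([])
total([]) = 0  (base case)
Total: 31 + 7 + 18 + 50 + 20 + 26 + 43 + 44 + 0 = 239

239


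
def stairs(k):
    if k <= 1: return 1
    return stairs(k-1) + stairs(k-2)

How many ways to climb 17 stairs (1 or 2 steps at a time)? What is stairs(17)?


Building up from base cases:
stairs(0) = 1
stairs(1) = 1
stairs(2) = stairs(1) + stairs(0) = 1 + 1 = 2
stairs(3) = stairs(2) + stairs(1) = 2 + 1 = 3
stairs(4) = stairs(3) + stairs(2) = 3 + 2 = 5
stairs(5) = stairs(4) + stairs(3) = 5 + 3 = 8
stairs(6) = stairs(5) + stairs(4) = 8 + 5 = 13
stairs(7) = stairs(6) + stairs(5) = 13 + 8 = 21
stairs(8) = stairs(7) + stairs(6) = 21 + 13 = 34
stairs(9) = stairs(8) + stairs(7) = 34 + 21 = 55
stairs(10) = stairs(9) + stairs(8) = 55 + 34 = 89
stairs(11) = stairs(10) + stairs(9) = 89 + 55 = 144
stairs(12) = stairs(11) + stairs(10) = 144 + 89 = 233
stairs(13) = stairs(12) + stairs(11) = 233 + 144 = 377
stairs(14) = stairs(13) + stairs(12) = 377 + 233 = 610
stairs(15) = stairs(14) + stairs(13) = 610 + 377 = 987
stairs(16) = stairs(15) + stairs(14) = 987 + 610 = 1597
stairs(17) = stairs(16) + stairs(15) = 1597 + 987 = 2584

2584


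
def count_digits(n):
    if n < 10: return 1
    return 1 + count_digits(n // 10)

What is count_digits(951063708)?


count_digits(951063708) = 1 + count_digits(95106370)
count_digits(95106370) = 1 + count_digits(9510637)
count_digits(9510637) = 1 + count_digits(951063)
count_digits(951063) = 1 + count_digits(95106)
count_digits(95106) = 1 + count_digits(9510)
count_digits(9510) = 1 + count_digits(951)
count_digits(951) = 1 + count_digits(95)
count_digits(95) = 1 + count_digits(9)
count_digits(9) = 1  (base case: 9 < 10)
Unwinding: 1 + 1 + 1 + 1 + 1 + 1 + 1 + 1 + 1 = 9

9


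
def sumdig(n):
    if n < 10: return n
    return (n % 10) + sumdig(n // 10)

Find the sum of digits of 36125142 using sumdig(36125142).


sumdig(36125142) = 2 + sumdig(3612514)
sumdig(3612514) = 4 + sumdig(361251)
sumdig(361251) = 1 + sumdig(36125)
sumdig(36125) = 5 + sumdig(3612)
sumdig(3612) = 2 + sumdig(361)
sumdig(361) = 1 + sumdig(36)
sumdig(36) = 6 + sumdig(3)
sumdig(3) = 3  (base case)
Total: 2 + 4 + 1 + 5 + 2 + 1 + 6 + 3 = 24

24


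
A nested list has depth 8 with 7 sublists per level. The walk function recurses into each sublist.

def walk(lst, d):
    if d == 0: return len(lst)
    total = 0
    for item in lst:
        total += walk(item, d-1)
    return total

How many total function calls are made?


At depth 0 (root): 1 call
At depth 1: each of 1 parents calls walk on 7 children = 7 calls
At depth 2: each of 7 parents calls walk on 7 children = 49 calls
At depth 3: each of 49 parents calls walk on 7 children = 343 calls
At depth 4: each of 343 parents calls walk on 7 children = 2401 calls
At depth 5: each of 2401 parents calls walk on 7 children = 16807 calls
At depth 6: each of 16807 parents calls walk on 7 children = 117649 calls
At depth 7: each of 117649 parents calls walk on 7 children = 823543 calls
At depth 8: each of 823543 parents calls walk on 7 children = 5764801 calls
Total: 1 + 7 + 49 + 343 + 2401 + 16807 + 117649 + 823543 + 5764801 = 6725601

6725601


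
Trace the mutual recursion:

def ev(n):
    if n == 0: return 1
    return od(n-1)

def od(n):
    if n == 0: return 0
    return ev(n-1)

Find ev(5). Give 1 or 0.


ev(5) = od(4)
od(4) = ev(3)
ev(3) = od(2)
od(2) = ev(1)
ev(1) = od(0)
od(0) = 0  (base case)
Result: 0

0


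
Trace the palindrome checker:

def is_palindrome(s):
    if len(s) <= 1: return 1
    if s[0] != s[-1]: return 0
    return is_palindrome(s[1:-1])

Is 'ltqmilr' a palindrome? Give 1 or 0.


is_palindrome('ltqmilr'): s[0]='l' != s[-1]='r' -> return 0
Result: 0 (not a palindrome)

0


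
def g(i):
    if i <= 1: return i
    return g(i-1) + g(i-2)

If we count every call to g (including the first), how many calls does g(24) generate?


Let C(n) = total calls for g(n)
C(0) = 1, C(1) = 1
C(2) = 1 + C(1) + C(0) = 1 + 1 + 1 = 3
C(3) = 1 + C(2) + C(1) = 1 + 3 + 1 = 5
C(4) = 1 + C(3) + C(2) = 1 + 5 + 3 = 9
C(5) = 1 + C(4) + C(3) = 1 + 9 + 5 = 15
C(6) = 1 + C(5) + C(4) = 1 + 15 + 9 = 25
C(7) = 1 + C(6) + C(5) = 1 + 25 + 15 = 41
C(8) = 1 + C(7) + C(6) = 1 + 41 + 25 = 67
C(9) = 1 + C(8) + C(7) = 1 + 67 + 41 = 109
C(10) = 1 + C(9) + C(8) = 1 + 109 + 67 = 177
C(11) = 1 + C(10) + C(9) = 1 + 177 + 109 = 287
C(12) = 1 + C(11) + C(10) = 1 + 287 + 177 = 465
C(13) = 1 + C(12) + C(11) = 1 + 465 + 287 = 753
C(14) = 1 + C(13) + C(12) = 1 + 753 + 465 = 1219
C(15) = 1 + C(14) + C(13) = 1 + 1219 + 753 = 1973
C(16) = 1 + C(15) + C(14) = 1 + 1973 + 1219 = 3193
C(17) = 1 + C(16) + C(15) = 1 + 3193 + 1973 = 5167
C(18) = 1 + C(17) + C(16) = 1 + 5167 + 3193 = 8361
C(19) = 1 + C(18) + C(17) = 1 + 8361 + 5167 = 13529
C(20) = 1 + C(19) + C(18) = 1 + 13529 + 8361 = 21891
C(21) = 1 + C(20) + C(19) = 1 + 21891 + 13529 = 35421
C(22) = 1 + C(21) + C(20) = 1 + 35421 + 21891 = 57313
C(23) = 1 + C(22) + C(21) = 1 + 57313 + 35421 = 92735
C(24) = 1 + C(23) + C(22) = 1 + 92735 + 57313 = 150049

150049


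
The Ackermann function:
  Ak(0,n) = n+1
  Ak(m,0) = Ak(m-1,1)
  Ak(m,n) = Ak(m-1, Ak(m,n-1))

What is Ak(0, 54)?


Ak(0, 54) = 55
Result: Ak(0, 54) = 55

55


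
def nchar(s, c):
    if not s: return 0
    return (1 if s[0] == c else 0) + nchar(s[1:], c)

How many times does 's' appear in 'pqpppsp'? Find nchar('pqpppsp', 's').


s[0]='p' != 's' -> 0
s[0]='q' != 's' -> 0
s[0]='p' != 's' -> 0
s[0]='p' != 's' -> 0
s[0]='p' != 's' -> 0
s[0]='s' == 's' -> 1
s[0]='p' != 's' -> 0
Sum: 0 + 0 + 0 + 0 + 0 + 1 + 0 = 1

1


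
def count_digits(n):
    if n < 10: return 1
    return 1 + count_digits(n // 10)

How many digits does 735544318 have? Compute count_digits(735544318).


count_digits(735544318) = 1 + count_digits(73554431)
count_digits(73554431) = 1 + count_digits(7355443)
count_digits(7355443) = 1 + count_digits(735544)
count_digits(735544) = 1 + count_digits(73554)
count_digits(73554) = 1 + count_digits(7355)
count_digits(7355) = 1 + count_digits(735)
count_digits(735) = 1 + count_digits(73)
count_digits(73) = 1 + count_digits(7)
count_digits(7) = 1  (base case: 7 < 10)
Unwinding: 1 + 1 + 1 + 1 + 1 + 1 + 1 + 1 + 1 = 9

9


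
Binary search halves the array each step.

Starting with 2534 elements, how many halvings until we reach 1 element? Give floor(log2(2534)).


2534 / 2 = 1267
1267 / 2 = 633
633 / 2 = 316
316 / 2 = 158
158 / 2 = 79
79 / 2 = 39
39 / 2 = 19
19 / 2 = 9
9 / 2 = 4
4 / 2 = 2
2 / 2 = 1
Reached 1 after 11 halvings

11


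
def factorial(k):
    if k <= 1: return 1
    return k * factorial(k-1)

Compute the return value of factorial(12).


factorial(12)
= 12 * factorial(11)
= 12 * 11 * factorial(10)
= 12 * 11 * 10 * factorial(9)
= 12 * 11 * 10 * 9 * factorial(8)
= 12 * 11 * 10 * 9 * 8 * factorial(7)
= 12 * 11 * 10 * 9 * 8 * 7 * factorial(6)
= 12 * 11 * 10 * 9 * 8 * 7 * 6 * factorial(5)
= 12 * 11 * 10 * 9 * 8 * 7 * 6 * 5 * factorial(4)
= 12 * 11 * 10 * 9 * 8 * 7 * 6 * 5 * 4 * factorial(3)
= 12 * 11 * 10 * 9 * 8 * 7 * 6 * 5 * 4 * 3 * factorial(2)
= 12 * 11 * 10 * 9 * 8 * 7 * 6 * 5 * 4 * 3 * 2 * factorial(1)
= 12 * 11 * 10 * 9 * 8 * 7 * 6 * 5 * 4 * 3 * 2 * 1
= 479001600

479001600


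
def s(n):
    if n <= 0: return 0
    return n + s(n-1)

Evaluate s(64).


s(64)
= 64 + 63 + 62 + 61 + 60 + 59 + 58 + 57 + 56 + 55 + 54 + 53 + 52 + 51 + 50 + 49 + 48 + 47 + 46 + 45 + 44 + 43 + 42 + 41 + 40 + 39 + 38 + 37 + 36 + 35 + 34 + 33 + 32 + 31 + 30 + 29 + 28 + 27 + 26 + 25 + 24 + 23 + 22 + 21 + 20 + 19 + 18 + 17 + 16 + 15 + 14 + 13 + 12 + 11 + 10 + 9 + 8 + 7 + 6 + 5 + 4 + 3 + 2 + 1 + s(0)
= 64 + 63 + 62 + 61 + 60 + 59 + 58 + 57 + 56 + 55 + 54 + 53 + 52 + 51 + 50 + 49 + 48 + 47 + 46 + 45 + 44 + 43 + 42 + 41 + 40 + 39 + 38 + 37 + 36 + 35 + 34 + 33 + 32 + 31 + 30 + 29 + 28 + 27 + 26 + 25 + 24 + 23 + 22 + 21 + 20 + 19 + 18 + 17 + 16 + 15 + 14 + 13 + 12 + 11 + 10 + 9 + 8 + 7 + 6 + 5 + 4 + 3 + 2 + 1 + 0
= 2080

2080


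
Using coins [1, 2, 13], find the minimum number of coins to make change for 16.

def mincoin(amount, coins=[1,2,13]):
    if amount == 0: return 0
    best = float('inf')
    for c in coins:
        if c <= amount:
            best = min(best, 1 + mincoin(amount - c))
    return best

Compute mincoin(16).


Building up with DP:
mincoin(0) = 0
mincoin(1) = min(1+mincoin(0)=1+0=1) = 1
mincoin(2) = min(1+mincoin(1)=1+1=2, 1+mincoin(0)=1+0=1) = 1
mincoin(3) = min(1+mincoin(2)=1+1=2, 1+mincoin(1)=1+1=2) = 2
mincoin(4) = min(1+mincoin(3)=1+2=3, 1+mincoin(2)=1+1=2) = 2
mincoin(5) = min(1+mincoin(4)=1+2=3, 1+mincoin(3)=1+2=3) = 3
mincoin(6) = min(1+mincoin(5)=1+3=4, 1+mincoin(4)=1+2=3) = 3
mincoin(7) = min(1+mincoin(6)=1+3=4, 1+mincoin(5)=1+3=4) = 4
mincoin(8) = min(1+mincoin(7)=1+4=5, 1+mincoin(6)=1+3=4) = 4
mincoin(9) = min(1+mincoin(8)=1+4=5, 1+mincoin(7)=1+4=5) = 5
mincoin(10) = min(1+mincoin(9)=1+5=6, 1+mincoin(8)=1+4=5) = 5
mincoin(11) = min(1+mincoin(10)=1+5=6, 1+mincoin(9)=1+5=6) = 6
mincoin(12) = min(1+mincoin(11)=1+6=7, 1+mincoin(10)=1+5=6) = 6
mincoin(13) = min(1+mincoin(12)=1+6=7, 1+mincoin(11)=1+6=7, 1+mincoin(0)=1+0=1) = 1
mincoin(14) = min(1+mincoin(13)=1+1=2, 1+mincoin(12)=1+6=7, 1+mincoin(1)=1+1=2) = 2
mincoin(15) = min(1+mincoin(14)=1+2=3, 1+mincoin(13)=1+1=2, 1+mincoin(2)=1+1=2) = 2
mincoin(16) = min(1+mincoin(15)=1+2=3, 1+mincoin(14)=1+2=3, 1+mincoin(3)=1+2=3) = 3

3
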